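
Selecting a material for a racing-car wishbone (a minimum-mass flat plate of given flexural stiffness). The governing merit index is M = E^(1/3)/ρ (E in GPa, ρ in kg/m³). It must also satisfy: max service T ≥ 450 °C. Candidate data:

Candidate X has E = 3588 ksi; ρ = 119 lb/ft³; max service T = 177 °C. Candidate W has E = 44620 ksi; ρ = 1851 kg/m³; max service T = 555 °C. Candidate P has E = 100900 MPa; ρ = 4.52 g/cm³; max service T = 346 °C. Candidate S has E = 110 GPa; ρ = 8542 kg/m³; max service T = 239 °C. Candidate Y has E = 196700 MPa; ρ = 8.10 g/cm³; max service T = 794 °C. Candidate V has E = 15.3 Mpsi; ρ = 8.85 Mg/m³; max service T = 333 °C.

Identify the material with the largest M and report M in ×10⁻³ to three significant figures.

candidate W, M = 3.65×10⁻³

Screen on constraints: max service T ≥ 450 °C. Survivors: candidate W, candidate Y.
Putting every candidate on a common basis:
  candidate W: E = 307.6 GPa, ρ = 1851 kg/m³
  candidate Y: E = 196.7 GPa, ρ = 8100 kg/m³
  candidate W: M = 3.65×10⁻³
  candidate Y: M = 0.718×10⁻³
Highest index: candidate W.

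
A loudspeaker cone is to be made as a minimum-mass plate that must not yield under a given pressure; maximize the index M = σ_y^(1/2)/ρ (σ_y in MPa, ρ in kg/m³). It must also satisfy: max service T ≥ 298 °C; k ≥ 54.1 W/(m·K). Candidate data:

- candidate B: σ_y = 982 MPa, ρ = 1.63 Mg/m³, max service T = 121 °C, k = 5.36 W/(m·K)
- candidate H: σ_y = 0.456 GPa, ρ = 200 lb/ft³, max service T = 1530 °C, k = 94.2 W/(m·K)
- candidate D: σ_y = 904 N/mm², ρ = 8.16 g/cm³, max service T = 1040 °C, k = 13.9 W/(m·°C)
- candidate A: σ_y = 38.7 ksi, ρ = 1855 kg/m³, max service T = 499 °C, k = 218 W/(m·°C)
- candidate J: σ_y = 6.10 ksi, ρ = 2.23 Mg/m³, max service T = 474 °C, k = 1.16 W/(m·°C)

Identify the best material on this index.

Screen on constraints: max service T ≥ 298 °C; k ≥ 54.1 W/(m·K). Survivors: candidate H, candidate A.
Convert each candidate to consistent units, then evaluate M:
  candidate H: σ_y = 456.0 MPa, ρ = 3204 kg/m³
  candidate A: σ_y = 266.8 MPa, ρ = 1855 kg/m³
  candidate A: M = 8.81×10⁻³
  candidate H: M = 6.67×10⁻³
The maximum is for candidate A.

candidate A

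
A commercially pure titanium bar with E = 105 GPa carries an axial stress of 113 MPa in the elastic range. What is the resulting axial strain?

1.08×10⁻³

ε = σ/E = 113 / 105000 = 1.08×10⁻³.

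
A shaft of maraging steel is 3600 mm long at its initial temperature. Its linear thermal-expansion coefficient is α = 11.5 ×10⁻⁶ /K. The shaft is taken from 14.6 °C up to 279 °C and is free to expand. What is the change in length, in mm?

ΔT = 279 − 14.6 = 264.4 K.
ΔL = α·L₀·ΔT = 11.5×10⁻⁶ × 3600 mm × 264.4 K = 10.9 mm.

10.9 mm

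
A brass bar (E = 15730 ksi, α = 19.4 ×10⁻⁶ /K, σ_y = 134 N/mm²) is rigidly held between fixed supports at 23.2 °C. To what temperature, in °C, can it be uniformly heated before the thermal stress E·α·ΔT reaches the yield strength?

E = 15730 ksi = 108.5 GPa.
σ_y = 134 N/mm² = 134.0 MPa.
E·α·ΔT = 134.0 MPa ⇒ ΔT = 134.0 / (108.5×10³ × 19.4×10⁻⁶) = 63.69 K.
T = 23.2 + 63.69 = 86.89 °C.

86.9 °C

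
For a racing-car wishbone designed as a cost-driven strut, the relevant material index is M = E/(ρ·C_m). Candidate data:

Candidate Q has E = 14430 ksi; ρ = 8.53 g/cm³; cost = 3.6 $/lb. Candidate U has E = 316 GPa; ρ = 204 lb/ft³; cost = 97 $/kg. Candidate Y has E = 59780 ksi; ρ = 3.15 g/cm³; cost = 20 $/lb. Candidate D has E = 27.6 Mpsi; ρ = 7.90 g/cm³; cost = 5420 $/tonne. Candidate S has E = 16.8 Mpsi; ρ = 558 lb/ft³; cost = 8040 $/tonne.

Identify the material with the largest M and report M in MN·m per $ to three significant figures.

candidate D, M = 4.44 MN·m per $

In SI units:
  candidate Q: E = 99.49 GPa, ρ = 8530 kg/m³, cost = 7.937 $/kg
  candidate U: E = 316.0 GPa, ρ = 3268 kg/m³, cost = 97.00 $/kg
  candidate Y: E = 412.2 GPa, ρ = 3150 kg/m³, cost = 44.09 $/kg
  candidate D: E = 190.3 GPa, ρ = 7900 kg/m³, cost = 5.420 $/kg
  candidate S: E = 115.8 GPa, ρ = 8938 kg/m³, cost = 8.040 $/kg
  candidate D: M = 4.44 MN·m per $
  candidate Y: M = 2.97 MN·m per $
  candidate S: M = 1.61 MN·m per $
  candidate Q: M = 1.47 MN·m per $
  candidate U: M = 0.997 MN·m per $
The maximum is for candidate D.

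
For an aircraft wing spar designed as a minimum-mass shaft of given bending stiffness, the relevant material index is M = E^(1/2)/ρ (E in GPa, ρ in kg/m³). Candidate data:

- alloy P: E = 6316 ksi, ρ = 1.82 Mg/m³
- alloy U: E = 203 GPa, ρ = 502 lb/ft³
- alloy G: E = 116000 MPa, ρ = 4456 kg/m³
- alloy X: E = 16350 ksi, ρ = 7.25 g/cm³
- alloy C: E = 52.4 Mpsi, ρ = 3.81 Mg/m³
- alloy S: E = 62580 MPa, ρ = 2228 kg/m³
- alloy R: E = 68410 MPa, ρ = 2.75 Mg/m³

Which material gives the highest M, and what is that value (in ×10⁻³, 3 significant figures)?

alloy C, M = 4.99×10⁻³

In SI units:
  alloy P: E = 43.55 GPa, ρ = 1820 kg/m³
  alloy U: E = 203.0 GPa, ρ = 8041 kg/m³
  alloy G: E = 116.0 GPa, ρ = 4456 kg/m³
  alloy X: E = 112.7 GPa, ρ = 7250 kg/m³
  alloy C: E = 361.3 GPa, ρ = 3810 kg/m³
  alloy S: E = 62.58 GPa, ρ = 2228 kg/m³
  alloy R: E = 68.41 GPa, ρ = 2750 kg/m³
  alloy C: M = 4.99×10⁻³
  alloy P: M = 3.63×10⁻³
  alloy S: M = 3.55×10⁻³
  alloy R: M = 3.01×10⁻³
  alloy G: M = 2.42×10⁻³
  alloy U: M = 1.77×10⁻³
  alloy X: M = 1.46×10⁻³
The maximum is for alloy C.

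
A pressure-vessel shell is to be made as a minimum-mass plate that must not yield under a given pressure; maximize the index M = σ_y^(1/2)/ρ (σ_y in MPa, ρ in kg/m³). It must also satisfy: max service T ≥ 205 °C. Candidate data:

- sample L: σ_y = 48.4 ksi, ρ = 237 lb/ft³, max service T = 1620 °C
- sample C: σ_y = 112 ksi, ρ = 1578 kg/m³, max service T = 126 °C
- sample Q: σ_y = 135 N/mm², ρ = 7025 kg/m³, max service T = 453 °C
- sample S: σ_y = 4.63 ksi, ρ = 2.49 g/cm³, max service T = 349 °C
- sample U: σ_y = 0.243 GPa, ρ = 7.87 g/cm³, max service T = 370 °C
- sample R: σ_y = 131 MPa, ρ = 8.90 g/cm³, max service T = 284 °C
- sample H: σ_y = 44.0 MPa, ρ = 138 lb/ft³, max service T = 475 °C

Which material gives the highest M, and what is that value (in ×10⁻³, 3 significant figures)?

sample L, M = 4.81×10⁻³

Screen on constraints: max service T ≥ 205 °C. Survivors: sample L, sample Q, sample S, sample U, sample R, sample H.
Putting every candidate on a common basis:
  sample L: σ_y = 333.7 MPa, ρ = 3796 kg/m³
  sample Q: σ_y = 135.0 MPa, ρ = 7025 kg/m³
  sample S: σ_y = 31.92 MPa, ρ = 2490 kg/m³
  sample U: σ_y = 243.0 MPa, ρ = 7870 kg/m³
  sample R: σ_y = 131.0 MPa, ρ = 8900 kg/m³
  sample H: σ_y = 44.00 MPa, ρ = 2211 kg/m³
  sample L: M = 4.81×10⁻³
  sample H: M = 3.00×10⁻³
  sample S: M = 2.27×10⁻³
  sample U: M = 1.98×10⁻³
  sample Q: M = 1.65×10⁻³
  sample R: M = 1.29×10⁻³
Highest index: sample L.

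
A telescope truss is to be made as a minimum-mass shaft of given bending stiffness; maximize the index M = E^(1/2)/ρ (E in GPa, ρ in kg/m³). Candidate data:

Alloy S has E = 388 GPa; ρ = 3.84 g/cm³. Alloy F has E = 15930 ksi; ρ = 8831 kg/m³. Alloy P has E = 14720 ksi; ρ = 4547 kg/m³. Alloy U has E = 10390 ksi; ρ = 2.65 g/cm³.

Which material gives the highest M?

alloy S

Convert each candidate to consistent units, then evaluate M:
  alloy S: E = 388.0 GPa, ρ = 3840 kg/m³
  alloy F: E = 109.8 GPa, ρ = 8831 kg/m³
  alloy P: E = 101.5 GPa, ρ = 4547 kg/m³
  alloy U: E = 71.64 GPa, ρ = 2650 kg/m³
  alloy S: M = 5.13×10⁻³
  alloy U: M = 3.19×10⁻³
  alloy P: M = 2.22×10⁻³
  alloy F: M = 1.19×10⁻³
Highest index: alloy S.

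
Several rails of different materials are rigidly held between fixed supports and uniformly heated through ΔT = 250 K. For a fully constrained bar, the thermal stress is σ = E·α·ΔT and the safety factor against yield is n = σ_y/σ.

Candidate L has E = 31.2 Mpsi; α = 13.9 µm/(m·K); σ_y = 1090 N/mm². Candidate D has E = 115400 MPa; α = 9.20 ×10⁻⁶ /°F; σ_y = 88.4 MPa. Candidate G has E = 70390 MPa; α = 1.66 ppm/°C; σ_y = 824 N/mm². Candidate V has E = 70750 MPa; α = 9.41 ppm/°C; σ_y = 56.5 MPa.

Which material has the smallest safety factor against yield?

Per material, after unit conversion:
  candidate L: E = 215.1, α = 13.9, σ_y = 1090 → σ = 748 MPa, n = 1.46
  candidate D: E = 115.4, α = 16.6, σ_y = 88.40 → σ = 478 MPa, n = 0.185
  candidate G: E = 70.39, α = 1.66, σ_y = 824.0 → σ = 29.2 MPa, n = 28.2
  candidate V: E = 70.75, α = 9.41, σ_y = 56.50 → σ = 166 MPa, n = 0.339
Smallest n: candidate D with n = 0.185.

candidate D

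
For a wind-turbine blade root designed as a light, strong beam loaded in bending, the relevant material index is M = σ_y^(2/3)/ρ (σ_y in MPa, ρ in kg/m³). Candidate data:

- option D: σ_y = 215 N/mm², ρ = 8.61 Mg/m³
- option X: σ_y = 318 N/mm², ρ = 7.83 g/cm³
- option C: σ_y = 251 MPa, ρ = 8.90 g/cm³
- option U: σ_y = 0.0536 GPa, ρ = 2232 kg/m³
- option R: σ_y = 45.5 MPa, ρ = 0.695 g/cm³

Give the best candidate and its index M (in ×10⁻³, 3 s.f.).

Convert each candidate to consistent units, then evaluate M:
  option D: σ_y = 215.0 MPa, ρ = 8610 kg/m³
  option X: σ_y = 318.0 MPa, ρ = 7830 kg/m³
  option C: σ_y = 251.0 MPa, ρ = 8900 kg/m³
  option U: σ_y = 53.60 MPa, ρ = 2232 kg/m³
  option R: σ_y = 45.50 MPa, ρ = 695.0 kg/m³
  option R: M = 18.3×10⁻³
  option U: M = 6.37×10⁻³
  option X: M = 5.95×10⁻³
  option C: M = 4.47×10⁻³
  option D: M = 4.17×10⁻³
Highest index: option R.

option R, M = 18.3×10⁻³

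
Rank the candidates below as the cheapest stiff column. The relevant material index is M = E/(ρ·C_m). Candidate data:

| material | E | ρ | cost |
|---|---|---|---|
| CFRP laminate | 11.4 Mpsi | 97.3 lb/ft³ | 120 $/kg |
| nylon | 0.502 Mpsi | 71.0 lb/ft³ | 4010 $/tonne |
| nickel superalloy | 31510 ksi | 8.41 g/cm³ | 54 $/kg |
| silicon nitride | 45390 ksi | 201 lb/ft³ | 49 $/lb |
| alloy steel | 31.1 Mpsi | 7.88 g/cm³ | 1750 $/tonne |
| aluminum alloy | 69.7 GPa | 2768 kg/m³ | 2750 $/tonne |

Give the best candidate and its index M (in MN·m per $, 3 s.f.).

Normalizing units and computing the index:
  CFRP laminate: E = 78.60 GPa, ρ = 1559 kg/m³, cost = 120.0 $/kg
  nylon: E = 3.461 GPa, ρ = 1137 kg/m³, cost = 4.010 $/kg
  nickel superalloy: E = 217.3 GPa, ρ = 8410 kg/m³, cost = 54.00 $/kg
  silicon nitride: E = 313.0 GPa, ρ = 3220 kg/m³, cost = 108.0 $/kg
  alloy steel: E = 214.4 GPa, ρ = 7880 kg/m³, cost = 1.750 $/kg
  aluminum alloy: E = 69.70 GPa, ρ = 2768 kg/m³, cost = 2.750 $/kg
  alloy steel: M = 15.5 MN·m per $
  aluminum alloy: M = 9.16 MN·m per $
  silicon nitride: M = 0.900 MN·m per $
  nylon: M = 0.759 MN·m per $
  nickel superalloy: M = 0.478 MN·m per $
  CFRP laminate: M = 0.420 MN·m per $
Highest index: alloy steel.

alloy steel, M = 15.5 MN·m per $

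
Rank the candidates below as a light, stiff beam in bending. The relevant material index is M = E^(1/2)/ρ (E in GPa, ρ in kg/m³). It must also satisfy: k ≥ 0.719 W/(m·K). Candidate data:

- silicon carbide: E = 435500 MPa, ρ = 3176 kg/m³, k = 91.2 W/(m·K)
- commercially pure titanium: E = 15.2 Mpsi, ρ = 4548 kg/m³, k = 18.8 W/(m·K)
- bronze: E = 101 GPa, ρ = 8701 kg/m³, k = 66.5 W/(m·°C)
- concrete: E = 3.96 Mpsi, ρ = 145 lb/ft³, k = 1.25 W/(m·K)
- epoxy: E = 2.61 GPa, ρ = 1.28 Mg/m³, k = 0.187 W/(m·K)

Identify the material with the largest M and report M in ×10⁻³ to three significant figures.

Screen on constraints: k ≥ 0.719 W/(m·K). Survivors: silicon carbide, commercially pure titanium, bronze, concrete.
Putting every candidate on a common basis:
  silicon carbide: E = 435.5 GPa, ρ = 3176 kg/m³
  commercially pure titanium: E = 104.8 GPa, ρ = 4548 kg/m³
  bronze: E = 101.0 GPa, ρ = 8701 kg/m³
  concrete: E = 27.30 GPa, ρ = 2323 kg/m³
  silicon carbide: M = 6.57×10⁻³
  commercially pure titanium: M = 2.25×10⁻³
  concrete: M = 2.25×10⁻³
  bronze: M = 1.16×10⁻³
Highest index: silicon carbide.

silicon carbide, M = 6.57×10⁻³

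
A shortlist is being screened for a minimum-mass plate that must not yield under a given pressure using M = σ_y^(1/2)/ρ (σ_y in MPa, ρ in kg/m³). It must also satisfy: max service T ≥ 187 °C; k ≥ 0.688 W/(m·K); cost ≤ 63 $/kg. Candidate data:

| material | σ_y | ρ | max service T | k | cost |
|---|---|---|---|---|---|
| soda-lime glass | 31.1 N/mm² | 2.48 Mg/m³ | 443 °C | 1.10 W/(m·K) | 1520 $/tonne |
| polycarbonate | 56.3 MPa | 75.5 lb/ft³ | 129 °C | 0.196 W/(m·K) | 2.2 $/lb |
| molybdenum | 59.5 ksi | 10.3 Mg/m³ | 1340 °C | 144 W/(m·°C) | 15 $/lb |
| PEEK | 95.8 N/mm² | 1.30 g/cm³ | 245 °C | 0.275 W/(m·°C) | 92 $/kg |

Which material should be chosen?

soda-lime glass

Screen on constraints: max service T ≥ 187 °C; k ≥ 0.688 W/(m·K); cost ≤ 63 $/kg. Survivors: soda-lime glass, molybdenum.
Putting every candidate on a common basis:
  soda-lime glass: σ_y = 31.10 MPa, ρ = 2480 kg/m³
  molybdenum: σ_y = 410.2 MPa, ρ = 10300 kg/m³
  soda-lime glass: M = 2.25×10⁻³
  molybdenum: M = 1.97×10⁻³
The maximum is for soda-lime glass.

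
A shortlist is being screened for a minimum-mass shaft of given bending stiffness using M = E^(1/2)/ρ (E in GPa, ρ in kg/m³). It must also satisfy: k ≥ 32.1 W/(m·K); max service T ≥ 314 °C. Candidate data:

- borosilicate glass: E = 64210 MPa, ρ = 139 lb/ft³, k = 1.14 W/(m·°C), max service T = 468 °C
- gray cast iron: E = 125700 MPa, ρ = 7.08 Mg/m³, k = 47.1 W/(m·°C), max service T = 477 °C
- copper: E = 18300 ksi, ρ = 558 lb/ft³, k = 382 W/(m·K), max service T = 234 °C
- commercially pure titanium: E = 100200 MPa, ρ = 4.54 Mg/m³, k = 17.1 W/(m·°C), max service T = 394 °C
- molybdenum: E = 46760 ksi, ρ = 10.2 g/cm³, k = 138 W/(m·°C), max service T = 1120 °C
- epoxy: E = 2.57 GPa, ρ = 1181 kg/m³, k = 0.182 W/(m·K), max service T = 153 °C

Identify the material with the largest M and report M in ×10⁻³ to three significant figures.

Screen on constraints: k ≥ 32.1 W/(m·K); max service T ≥ 314 °C. Survivors: gray cast iron, molybdenum.
After converting to SI:
  gray cast iron: E = 125.7 GPa, ρ = 7080 kg/m³
  molybdenum: E = 322.4 GPa, ρ = 10200 kg/m³
  molybdenum: M = 1.76×10⁻³
  gray cast iron: M = 1.58×10⁻³
Molybdenum has the largest M.

molybdenum, M = 1.76×10⁻³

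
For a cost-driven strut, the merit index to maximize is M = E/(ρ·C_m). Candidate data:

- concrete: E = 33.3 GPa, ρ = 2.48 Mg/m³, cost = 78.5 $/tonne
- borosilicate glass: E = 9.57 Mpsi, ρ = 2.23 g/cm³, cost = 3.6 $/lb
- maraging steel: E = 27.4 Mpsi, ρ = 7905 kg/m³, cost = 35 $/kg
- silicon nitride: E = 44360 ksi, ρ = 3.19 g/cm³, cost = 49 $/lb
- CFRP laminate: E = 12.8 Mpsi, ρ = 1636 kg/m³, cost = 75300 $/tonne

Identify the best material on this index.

Convert each candidate to consistent units, then evaluate M:
  concrete: E = 33.30 GPa, ρ = 2480 kg/m³, cost = 0.07850 $/kg
  borosilicate glass: E = 65.98 GPa, ρ = 2230 kg/m³, cost = 7.937 $/kg
  maraging steel: E = 188.9 GPa, ρ = 7905 kg/m³, cost = 35.00 $/kg
  silicon nitride: E = 305.9 GPa, ρ = 3190 kg/m³, cost = 108.0 $/kg
  CFRP laminate: E = 88.25 GPa, ρ = 1636 kg/m³, cost = 75.30 $/kg
  concrete: M = 171 MN·m per $
  borosilicate glass: M = 3.73 MN·m per $
  silicon nitride: M = 0.888 MN·m per $
  CFRP laminate: M = 0.716 MN·m per $
  maraging steel: M = 0.683 MN·m per $
Concrete has the largest M.

concrete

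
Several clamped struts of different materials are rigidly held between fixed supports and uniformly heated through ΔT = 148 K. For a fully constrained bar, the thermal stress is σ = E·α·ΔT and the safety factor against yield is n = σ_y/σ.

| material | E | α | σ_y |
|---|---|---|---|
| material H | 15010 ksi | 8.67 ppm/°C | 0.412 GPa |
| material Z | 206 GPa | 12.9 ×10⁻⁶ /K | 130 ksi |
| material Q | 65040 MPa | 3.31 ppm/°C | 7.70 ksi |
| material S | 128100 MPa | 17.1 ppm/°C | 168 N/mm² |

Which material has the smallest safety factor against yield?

material S

Per material, after unit conversion:
  material H: E = 103.5, α = 8.67, σ_y = 412.0 → σ = 133 MPa, n = 3.10
  material Z: E = 206.0, α = 12.9, σ_y = 896.3 → σ = 393 MPa, n = 2.28
  material Q: E = 65.04, α = 3.31, σ_y = 53.09 → σ = 31.9 MPa, n = 1.67
  material S: E = 128.1, α = 17.1, σ_y = 168.0 → σ = 324 MPa, n = 0.518
Smallest n: material S with n = 0.518.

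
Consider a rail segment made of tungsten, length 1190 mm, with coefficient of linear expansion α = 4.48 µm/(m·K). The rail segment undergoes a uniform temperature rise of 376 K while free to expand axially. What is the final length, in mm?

ΔL = α·L₀·ΔT = 4.48×10⁻⁶ × 1190 mm × 376.0 K = 2.00 mm.
L = L₀ + ΔL = 1190 + 2.00 = 1192.0 mm.

1192.0 mm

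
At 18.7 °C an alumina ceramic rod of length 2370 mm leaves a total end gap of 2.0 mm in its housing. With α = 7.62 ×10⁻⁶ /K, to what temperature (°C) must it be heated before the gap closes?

α·L₀·ΔT = 2.0 mm ⇒ ΔT = 2.0 / (7.62×10⁻⁶ × 2370.0) = 110.7 K.
T = 18.7 + 110.7 = 129.4 °C.

129 °C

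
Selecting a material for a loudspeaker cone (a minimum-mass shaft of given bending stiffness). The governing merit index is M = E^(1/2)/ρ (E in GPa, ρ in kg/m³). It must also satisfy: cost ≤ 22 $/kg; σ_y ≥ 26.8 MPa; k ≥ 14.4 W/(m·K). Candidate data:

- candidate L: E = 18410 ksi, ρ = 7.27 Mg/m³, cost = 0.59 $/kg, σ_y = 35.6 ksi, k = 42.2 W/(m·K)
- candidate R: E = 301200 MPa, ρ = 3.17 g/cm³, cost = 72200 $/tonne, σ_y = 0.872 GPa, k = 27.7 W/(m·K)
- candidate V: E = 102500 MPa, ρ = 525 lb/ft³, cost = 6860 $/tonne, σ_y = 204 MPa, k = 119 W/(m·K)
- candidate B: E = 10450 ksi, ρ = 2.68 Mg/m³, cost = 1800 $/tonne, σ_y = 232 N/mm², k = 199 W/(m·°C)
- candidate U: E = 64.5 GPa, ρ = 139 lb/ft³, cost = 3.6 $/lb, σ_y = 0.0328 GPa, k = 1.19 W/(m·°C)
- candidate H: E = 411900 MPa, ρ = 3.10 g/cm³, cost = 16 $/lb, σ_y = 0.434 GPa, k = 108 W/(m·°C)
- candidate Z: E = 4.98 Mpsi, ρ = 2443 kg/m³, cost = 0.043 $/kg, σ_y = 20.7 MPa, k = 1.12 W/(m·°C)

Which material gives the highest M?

candidate B

Screen on constraints: cost ≤ 22 $/kg; σ_y ≥ 26.8 MPa; k ≥ 14.4 W/(m·K). Survivors: candidate L, candidate V, candidate B.
Putting every candidate on a common basis:
  candidate L: E = 126.9 GPa, ρ = 7270 kg/m³
  candidate V: E = 102.5 GPa, ρ = 8410 kg/m³
  candidate B: E = 72.05 GPa, ρ = 2680 kg/m³
  candidate B: M = 3.17×10⁻³
  candidate L: M = 1.55×10⁻³
  candidate V: M = 1.20×10⁻³
Highest index: candidate B.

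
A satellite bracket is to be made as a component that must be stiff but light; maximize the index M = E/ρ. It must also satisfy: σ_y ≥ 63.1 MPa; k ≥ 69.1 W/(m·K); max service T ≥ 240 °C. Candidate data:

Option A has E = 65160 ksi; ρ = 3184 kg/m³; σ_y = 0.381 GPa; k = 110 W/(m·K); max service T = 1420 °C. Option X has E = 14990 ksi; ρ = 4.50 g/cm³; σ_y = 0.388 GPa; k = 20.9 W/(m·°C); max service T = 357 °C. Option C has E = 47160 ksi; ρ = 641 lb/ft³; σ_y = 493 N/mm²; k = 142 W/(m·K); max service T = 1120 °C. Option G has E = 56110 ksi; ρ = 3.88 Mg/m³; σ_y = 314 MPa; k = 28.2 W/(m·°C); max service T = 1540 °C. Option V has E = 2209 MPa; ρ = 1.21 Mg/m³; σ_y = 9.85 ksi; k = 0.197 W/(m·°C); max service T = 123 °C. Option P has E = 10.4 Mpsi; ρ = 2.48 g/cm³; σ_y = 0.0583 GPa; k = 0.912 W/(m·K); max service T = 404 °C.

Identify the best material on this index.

Screen on constraints: σ_y ≥ 63.1 MPa; k ≥ 69.1 W/(m·K); max service T ≥ 240 °C. Survivors: option A, option C.
Putting every candidate on a common basis:
  option A: E = 449.3 GPa, ρ = 3184 kg/m³
  option C: E = 325.2 GPa, ρ = 10270 kg/m³
  option A: M = 141 MN·m/kg
  option C: M = 31.7 MN·m/kg
Highest index: option A.

option A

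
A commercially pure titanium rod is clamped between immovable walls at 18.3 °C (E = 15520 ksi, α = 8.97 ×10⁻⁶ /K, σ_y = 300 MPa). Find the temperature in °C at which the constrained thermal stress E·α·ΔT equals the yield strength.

331 °C

E = 15520 ksi = 107.0 GPa.
E·α·ΔT = 300.0 MPa ⇒ ΔT = 300.0 / (107.0×10³ × 8.97×10⁻⁶) = 312.5 K.
T = 18.3 + 312.5 = 330.8 °C.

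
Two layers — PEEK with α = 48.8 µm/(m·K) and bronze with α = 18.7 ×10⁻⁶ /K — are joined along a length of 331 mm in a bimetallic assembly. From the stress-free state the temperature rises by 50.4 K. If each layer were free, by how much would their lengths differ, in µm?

Δα = |48.8 − 18.7|×10⁻⁶/K = 30.1×10⁻⁶/K.
ΔL_mismatch = Δα·L·ΔT = 30.1×10⁻⁶ × 331.0 mm × 50.4 K = 502 µm.

502 µm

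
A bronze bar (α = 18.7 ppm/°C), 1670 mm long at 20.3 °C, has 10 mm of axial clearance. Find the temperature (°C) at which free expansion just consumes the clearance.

α·L₀·ΔT = 10.0 mm ⇒ ΔT = 10.0 / (18.7×10⁻⁶ × 1670.0) = 320.2 K.
T = 20.3 + 320.2 = 340.5 °C.

341 °C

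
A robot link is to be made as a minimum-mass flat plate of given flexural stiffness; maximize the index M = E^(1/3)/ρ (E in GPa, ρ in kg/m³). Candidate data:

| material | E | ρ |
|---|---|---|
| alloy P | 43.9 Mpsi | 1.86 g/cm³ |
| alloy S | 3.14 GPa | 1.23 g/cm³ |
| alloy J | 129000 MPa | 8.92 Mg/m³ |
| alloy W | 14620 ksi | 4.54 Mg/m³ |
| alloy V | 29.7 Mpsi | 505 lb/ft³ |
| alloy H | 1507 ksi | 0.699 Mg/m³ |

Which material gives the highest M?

After converting to SI:
  alloy P: E = 302.7 GPa, ρ = 1860 kg/m³
  alloy S: E = 3.140 GPa, ρ = 1230 kg/m³
  alloy J: E = 129.0 GPa, ρ = 8920 kg/m³
  alloy W: E = 100.8 GPa, ρ = 4540 kg/m³
  alloy V: E = 204.8 GPa, ρ = 8089 kg/m³
  alloy H: E = 10.39 GPa, ρ = 699.0 kg/m³
  alloy P: M = 3.61×10⁻³
  alloy H: M = 3.12×10⁻³
  alloy S: M = 1.19×10⁻³
  alloy W: M = 1.03×10⁻³
  alloy V: M = 0.729×10⁻³
  alloy J: M = 0.566×10⁻³
The maximum is for alloy P.

alloy P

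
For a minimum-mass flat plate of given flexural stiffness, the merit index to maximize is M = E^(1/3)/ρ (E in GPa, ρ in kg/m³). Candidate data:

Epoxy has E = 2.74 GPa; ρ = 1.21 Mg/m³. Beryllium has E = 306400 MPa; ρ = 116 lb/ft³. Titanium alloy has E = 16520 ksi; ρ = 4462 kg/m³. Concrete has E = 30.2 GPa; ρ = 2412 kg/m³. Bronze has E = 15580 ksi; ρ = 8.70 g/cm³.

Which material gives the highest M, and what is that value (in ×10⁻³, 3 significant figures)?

beryllium, M = 3.63×10⁻³

In SI units:
  epoxy: E = 2.740 GPa, ρ = 1210 kg/m³
  beryllium: E = 306.4 GPa, ρ = 1858 kg/m³
  titanium alloy: E = 113.9 GPa, ρ = 4462 kg/m³
  concrete: E = 30.20 GPa, ρ = 2412 kg/m³
  bronze: E = 107.4 GPa, ρ = 8700 kg/m³
  beryllium: M = 3.63×10⁻³
  concrete: M = 1.29×10⁻³
  epoxy: M = 1.16×10⁻³
  titanium alloy: M = 1.09×10⁻³
  bronze: M = 0.546×10⁻³
The maximum is for beryllium.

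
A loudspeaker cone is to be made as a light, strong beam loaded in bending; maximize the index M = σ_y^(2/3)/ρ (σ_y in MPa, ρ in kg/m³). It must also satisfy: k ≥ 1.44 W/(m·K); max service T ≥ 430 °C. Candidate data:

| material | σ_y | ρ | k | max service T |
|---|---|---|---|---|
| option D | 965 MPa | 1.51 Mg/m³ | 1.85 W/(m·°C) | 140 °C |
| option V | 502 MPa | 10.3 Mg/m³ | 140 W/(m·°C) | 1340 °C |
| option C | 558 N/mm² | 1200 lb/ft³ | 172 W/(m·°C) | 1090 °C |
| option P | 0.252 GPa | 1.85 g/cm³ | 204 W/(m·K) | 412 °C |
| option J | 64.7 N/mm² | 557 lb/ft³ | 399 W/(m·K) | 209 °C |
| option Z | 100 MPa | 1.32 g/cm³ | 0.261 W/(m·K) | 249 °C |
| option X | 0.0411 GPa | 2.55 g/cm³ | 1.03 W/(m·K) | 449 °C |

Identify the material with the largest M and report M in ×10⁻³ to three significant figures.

option V, M = 6.13×10⁻³

Screen on constraints: k ≥ 1.44 W/(m·K); max service T ≥ 430 °C. Survivors: option V, option C.
Convert each candidate to consistent units, then evaluate M:
  option V: σ_y = 502.0 MPa, ρ = 10300 kg/m³
  option C: σ_y = 558.0 MPa, ρ = 19220 kg/m³
  option V: M = 6.13×10⁻³
  option C: M = 3.53×10⁻³
Option V has the largest M.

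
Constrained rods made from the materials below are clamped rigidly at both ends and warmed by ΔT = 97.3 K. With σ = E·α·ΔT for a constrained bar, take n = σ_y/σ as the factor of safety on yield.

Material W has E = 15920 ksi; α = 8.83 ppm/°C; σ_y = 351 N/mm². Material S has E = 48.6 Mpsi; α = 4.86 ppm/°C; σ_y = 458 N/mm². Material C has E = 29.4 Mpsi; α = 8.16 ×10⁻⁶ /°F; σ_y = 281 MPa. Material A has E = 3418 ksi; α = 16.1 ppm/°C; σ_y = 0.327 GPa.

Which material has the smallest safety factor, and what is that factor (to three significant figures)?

material C, n = 0.970

In consistent units (E in GPa, α in ×10⁻⁶/K, σ_y in MPa):
  material W: E = 109.8, α = 8.83, σ_y = 351.0 → σ = 94.3 MPa, n = 3.72
  material S: E = 335.1, α = 4.86, σ_y = 458.0 → σ = 158 MPa, n = 2.89
  material C: E = 202.7, α = 14.7, σ_y = 281.0 → σ = 290 MPa, n = 0.970
  material A: E = 23.57, α = 16.1, σ_y = 327.0 → σ = 36.9 MPa, n = 8.86
The minimum is material C at n = 0.970.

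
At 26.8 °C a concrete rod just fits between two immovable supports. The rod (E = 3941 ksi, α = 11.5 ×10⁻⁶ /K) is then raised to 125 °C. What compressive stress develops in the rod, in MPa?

E = 3941 ksi = 27.17 GPa.
ΔT = 98.20 K. Constrained thermal stress σ = E·α·ΔT = 27.17×10³ MPa × 11.5×10⁻⁶ × 98.20 = 30.7 MPa (compressive).

30.7 MPa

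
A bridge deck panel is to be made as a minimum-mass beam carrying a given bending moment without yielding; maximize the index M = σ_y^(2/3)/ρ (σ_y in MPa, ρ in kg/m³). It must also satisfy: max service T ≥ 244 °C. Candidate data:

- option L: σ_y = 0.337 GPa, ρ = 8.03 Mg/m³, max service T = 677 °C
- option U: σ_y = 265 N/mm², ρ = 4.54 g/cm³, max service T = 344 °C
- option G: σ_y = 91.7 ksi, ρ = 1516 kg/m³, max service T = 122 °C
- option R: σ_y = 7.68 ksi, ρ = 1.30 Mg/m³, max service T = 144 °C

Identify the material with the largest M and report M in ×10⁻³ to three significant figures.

option U, M = 9.09×10⁻³

Screen on constraints: max service T ≥ 244 °C. Survivors: option L, option U.
After converting to SI:
  option L: σ_y = 337.0 MPa, ρ = 8030 kg/m³
  option U: σ_y = 265.0 MPa, ρ = 4540 kg/m³
  option U: M = 9.09×10⁻³
  option L: M = 6.03×10⁻³
Option U has the largest M.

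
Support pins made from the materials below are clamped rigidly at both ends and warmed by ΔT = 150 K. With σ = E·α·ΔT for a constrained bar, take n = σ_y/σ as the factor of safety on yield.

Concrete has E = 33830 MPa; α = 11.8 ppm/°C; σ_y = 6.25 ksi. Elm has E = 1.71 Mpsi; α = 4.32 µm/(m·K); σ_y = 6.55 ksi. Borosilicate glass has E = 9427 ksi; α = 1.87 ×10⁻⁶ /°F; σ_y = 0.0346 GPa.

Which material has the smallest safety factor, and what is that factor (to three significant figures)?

Converting E to GPa, α to ×10⁻⁶/K, σ_y to MPa, then σ and n for each:
  concrete: E = 33.83, α = 11.8, σ_y = 43.09 → σ = 59.9 MPa, n = 0.720
  elm: E = 11.79, α = 4.32, σ_y = 45.16 → σ = 7.64 MPa, n = 5.91
  borosilicate glass: E = 65.00, α = 3.37, σ_y = 34.60 → σ = 32.8 MPa, n = 1.05
Smallest n: concrete with n = 0.720.

concrete, n = 0.720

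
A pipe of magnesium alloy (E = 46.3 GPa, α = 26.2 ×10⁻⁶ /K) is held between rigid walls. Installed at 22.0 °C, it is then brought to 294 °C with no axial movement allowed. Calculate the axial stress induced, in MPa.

ΔT = 272.0 K. Constrained thermal stress σ = E·α·ΔT = 46.30×10³ MPa × 26.2×10⁻⁶ × 272.0 = 330 MPa (compressive).

330 MPa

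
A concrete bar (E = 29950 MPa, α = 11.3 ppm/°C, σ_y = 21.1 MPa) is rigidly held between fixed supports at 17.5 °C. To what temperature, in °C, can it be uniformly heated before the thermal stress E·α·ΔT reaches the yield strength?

79.8 °C

E = 29950 MPa = 29.95 GPa.
E·α·ΔT = 21.10 MPa ⇒ ΔT = 21.10 / (29.95×10³ × 11.3×10⁻⁶) = 62.35 K.
T = 17.5 + 62.35 = 79.85 °C.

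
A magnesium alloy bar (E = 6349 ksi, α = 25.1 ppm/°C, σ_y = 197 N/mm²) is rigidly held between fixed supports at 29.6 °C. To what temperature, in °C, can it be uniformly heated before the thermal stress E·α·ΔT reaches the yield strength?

209 °C

E = 6349 ksi = 43.77 GPa.
σ_y = 197 N/mm² = 197.0 MPa.
E·α·ΔT = 197.0 MPa ⇒ ΔT = 197.0 / (43.77×10³ × 25.1×10⁻⁶) = 179.3 K.
T = 29.6 + 179.3 = 208.9 °C.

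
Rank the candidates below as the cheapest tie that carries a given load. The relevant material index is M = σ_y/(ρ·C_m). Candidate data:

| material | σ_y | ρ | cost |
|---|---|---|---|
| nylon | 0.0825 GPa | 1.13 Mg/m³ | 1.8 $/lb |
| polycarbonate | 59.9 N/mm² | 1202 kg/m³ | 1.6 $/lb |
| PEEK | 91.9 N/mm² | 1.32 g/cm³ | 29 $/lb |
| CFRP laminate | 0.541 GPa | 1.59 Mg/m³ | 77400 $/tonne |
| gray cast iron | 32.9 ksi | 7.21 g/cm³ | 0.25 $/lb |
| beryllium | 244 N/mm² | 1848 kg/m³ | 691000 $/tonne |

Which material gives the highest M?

gray cast iron

Normalizing units and computing the index:
  nylon: σ_y = 82.50 MPa, ρ = 1130 kg/m³, cost = 3.968 $/kg
  polycarbonate: σ_y = 59.90 MPa, ρ = 1202 kg/m³, cost = 3.527 $/kg
  PEEK: σ_y = 91.90 MPa, ρ = 1320 kg/m³, cost = 63.93 $/kg
  CFRP laminate: σ_y = 541.0 MPa, ρ = 1590 kg/m³, cost = 77.40 $/kg
  gray cast iron: σ_y = 226.8 MPa, ρ = 7210 kg/m³, cost = 0.5511 $/kg
  beryllium: σ_y = 244.0 MPa, ρ = 1848 kg/m³, cost = 691.0 $/kg
  gray cast iron: M = 57.1 kN·m per $
  nylon: M = 18.4 kN·m per $
  polycarbonate: M = 14.1 kN·m per $
  CFRP laminate: M = 4.40 kN·m per $
  PEEK: M = 1.09 kN·m per $
  beryllium: M = 0.191 kN·m per $
The maximum is for gray cast iron.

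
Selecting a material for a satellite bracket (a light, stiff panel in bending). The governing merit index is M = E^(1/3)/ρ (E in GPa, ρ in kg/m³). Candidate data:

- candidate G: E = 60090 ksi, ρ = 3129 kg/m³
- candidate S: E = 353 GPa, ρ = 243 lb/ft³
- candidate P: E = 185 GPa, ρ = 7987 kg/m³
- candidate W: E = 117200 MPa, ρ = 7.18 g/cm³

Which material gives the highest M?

Normalizing units and computing the index:
  candidate G: E = 414.3 GPa, ρ = 3129 kg/m³
  candidate S: E = 353.0 GPa, ρ = 3892 kg/m³
  candidate P: E = 185.0 GPa, ρ = 7987 kg/m³
  candidate W: E = 117.2 GPa, ρ = 7180 kg/m³
  candidate G: M = 2.38×10⁻³
  candidate S: M = 1.82×10⁻³
  candidate P: M = 0.713×10⁻³
  candidate W: M = 0.682×10⁻³
The maximum is for candidate G.

candidate G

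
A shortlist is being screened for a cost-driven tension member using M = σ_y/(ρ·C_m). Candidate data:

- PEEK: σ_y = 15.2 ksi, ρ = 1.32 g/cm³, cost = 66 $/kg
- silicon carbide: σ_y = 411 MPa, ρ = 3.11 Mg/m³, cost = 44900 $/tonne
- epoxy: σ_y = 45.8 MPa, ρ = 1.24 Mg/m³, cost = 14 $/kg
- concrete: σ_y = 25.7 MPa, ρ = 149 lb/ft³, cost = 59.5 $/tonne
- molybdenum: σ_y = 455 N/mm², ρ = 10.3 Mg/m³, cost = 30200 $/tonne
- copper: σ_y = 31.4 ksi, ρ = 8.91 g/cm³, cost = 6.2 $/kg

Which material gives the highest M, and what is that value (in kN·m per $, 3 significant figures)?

Normalizing units and computing the index:
  PEEK: σ_y = 104.8 MPa, ρ = 1320 kg/m³, cost = 66.00 $/kg
  silicon carbide: σ_y = 411.0 MPa, ρ = 3110 kg/m³, cost = 44.90 $/kg
  epoxy: σ_y = 45.80 MPa, ρ = 1240 kg/m³, cost = 14.00 $/kg
  concrete: σ_y = 25.70 MPa, ρ = 2387 kg/m³, cost = 0.05950 $/kg
  molybdenum: σ_y = 455.0 MPa, ρ = 10300 kg/m³, cost = 30.20 $/kg
  copper: σ_y = 216.5 MPa, ρ = 8910 kg/m³, cost = 6.200 $/kg
  concrete: M = 181 kN·m per $
  copper: M = 3.92 kN·m per $
  silicon carbide: M = 2.94 kN·m per $
  epoxy: M = 2.64 kN·m per $
  molybdenum: M = 1.46 kN·m per $
  PEEK: M = 1.20 kN·m per $
Highest index: concrete.

concrete, M = 181 kN·m per $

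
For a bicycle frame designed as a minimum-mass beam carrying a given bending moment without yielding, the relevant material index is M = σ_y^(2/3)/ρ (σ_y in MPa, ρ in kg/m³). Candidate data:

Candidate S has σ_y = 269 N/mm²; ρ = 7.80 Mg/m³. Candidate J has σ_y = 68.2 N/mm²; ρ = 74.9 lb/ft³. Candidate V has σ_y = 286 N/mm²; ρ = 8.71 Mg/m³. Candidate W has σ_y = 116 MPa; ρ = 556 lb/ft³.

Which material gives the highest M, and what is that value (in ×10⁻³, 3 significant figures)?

In SI units:
  candidate S: σ_y = 269.0 MPa, ρ = 7800 kg/m³
  candidate J: σ_y = 68.20 MPa, ρ = 1200 kg/m³
  candidate V: σ_y = 286.0 MPa, ρ = 8710 kg/m³
  candidate W: σ_y = 116.0 MPa, ρ = 8906 kg/m³
  candidate J: M = 13.9×10⁻³
  candidate S: M = 5.34×10⁻³
  candidate V: M = 4.98×10⁻³
  candidate W: M = 2.67×10⁻³
Candidate J has the largest M.

candidate J, M = 13.9×10⁻³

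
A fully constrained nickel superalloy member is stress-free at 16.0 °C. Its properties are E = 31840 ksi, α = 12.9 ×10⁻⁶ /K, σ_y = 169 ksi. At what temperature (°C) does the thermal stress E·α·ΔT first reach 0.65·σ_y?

E = 31840 ksi = 219.5 GPa.
σ_y = 169 ksi = 1165 MPa.
E·α·ΔT = 757.4 MPa ⇒ ΔT = 757.4 / (219.5×10³ × 12.9×10⁻⁶) = 267.4 K.
T = 16.0 + 267.4 = 283.4 °C.

283 °C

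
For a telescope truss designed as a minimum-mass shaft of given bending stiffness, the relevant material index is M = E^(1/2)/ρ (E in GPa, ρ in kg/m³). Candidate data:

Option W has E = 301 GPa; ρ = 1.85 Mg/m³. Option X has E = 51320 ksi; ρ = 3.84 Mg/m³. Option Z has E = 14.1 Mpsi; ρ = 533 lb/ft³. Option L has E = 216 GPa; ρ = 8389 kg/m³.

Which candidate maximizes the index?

Putting every candidate on a common basis:
  option W: E = 301.0 GPa, ρ = 1850 kg/m³
  option X: E = 353.8 GPa, ρ = 3840 kg/m³
  option Z: E = 97.22 GPa, ρ = 8538 kg/m³
  option L: E = 216.0 GPa, ρ = 8389 kg/m³
  option W: M = 9.38×10⁻³
  option X: M = 4.90×10⁻³
  option L: M = 1.75×10⁻³
  option Z: M = 1.15×10⁻³
Option W has the largest M.

option W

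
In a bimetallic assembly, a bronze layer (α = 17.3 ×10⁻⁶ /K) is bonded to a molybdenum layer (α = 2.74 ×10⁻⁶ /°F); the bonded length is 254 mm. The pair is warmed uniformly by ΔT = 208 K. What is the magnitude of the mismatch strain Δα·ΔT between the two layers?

2.57×10⁻³

molybdenum: α = 2.74×10⁻⁶/°F × 9/5 = 4.93×10⁻⁶/K.
Δα = |17.3 − 4.93|×10⁻⁶/K = 12.4×10⁻⁶/K.
Mismatch strain = Δα·ΔT = 12.4×10⁻⁶ × 208.0 = 2.57×10⁻³.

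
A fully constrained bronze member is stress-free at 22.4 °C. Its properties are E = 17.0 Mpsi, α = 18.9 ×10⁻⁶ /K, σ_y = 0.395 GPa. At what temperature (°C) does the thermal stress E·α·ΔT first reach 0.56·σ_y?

E = 17.0 Mpsi = 117.2 GPa.
σ_y = 0.395 GPa = 395.0 MPa.
E·α·ΔT = 221.2 MPa ⇒ ΔT = 221.2 / (117.2×10³ × 18.9×10⁻⁶) = 99.85 K.
T = 22.4 + 99.85 = 122.3 °C.

122 °C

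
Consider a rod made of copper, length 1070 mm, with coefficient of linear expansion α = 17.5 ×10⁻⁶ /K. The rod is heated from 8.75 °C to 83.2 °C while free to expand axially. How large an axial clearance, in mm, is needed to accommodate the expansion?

ΔT = 83.2 − 8.75 = 74.45 K.
ΔL = α·L₀·ΔT = 17.5×10⁻⁶ × 1070 mm × 74.45 K = 1.39 mm.

1.39 mm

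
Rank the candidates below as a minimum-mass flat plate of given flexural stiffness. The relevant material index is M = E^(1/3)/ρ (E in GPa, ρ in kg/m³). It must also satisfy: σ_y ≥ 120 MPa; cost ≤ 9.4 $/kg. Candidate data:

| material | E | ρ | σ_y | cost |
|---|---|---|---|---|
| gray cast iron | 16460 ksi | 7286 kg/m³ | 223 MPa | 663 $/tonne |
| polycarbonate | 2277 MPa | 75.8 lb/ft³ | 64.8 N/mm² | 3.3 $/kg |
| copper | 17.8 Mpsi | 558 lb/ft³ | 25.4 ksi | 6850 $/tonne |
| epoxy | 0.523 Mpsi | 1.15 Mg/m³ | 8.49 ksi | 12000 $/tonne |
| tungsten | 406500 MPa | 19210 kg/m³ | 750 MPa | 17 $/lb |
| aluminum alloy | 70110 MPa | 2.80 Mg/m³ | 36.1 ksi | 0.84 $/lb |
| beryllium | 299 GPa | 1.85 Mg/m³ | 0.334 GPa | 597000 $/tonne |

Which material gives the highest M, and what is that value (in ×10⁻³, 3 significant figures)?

aluminum alloy, M = 1.47×10⁻³

Screen on constraints: σ_y ≥ 120 MPa; cost ≤ 9.4 $/kg. Survivors: gray cast iron, copper, aluminum alloy.
Convert each candidate to consistent units, then evaluate M:
  gray cast iron: E = 113.5 GPa, ρ = 7286 kg/m³
  copper: E = 122.7 GPa, ρ = 8938 kg/m³
  aluminum alloy: E = 70.11 GPa, ρ = 2800 kg/m³
  aluminum alloy: M = 1.47×10⁻³
  gray cast iron: M = 0.664×10⁻³
  copper: M = 0.556×10⁻³
Highest index: aluminum alloy.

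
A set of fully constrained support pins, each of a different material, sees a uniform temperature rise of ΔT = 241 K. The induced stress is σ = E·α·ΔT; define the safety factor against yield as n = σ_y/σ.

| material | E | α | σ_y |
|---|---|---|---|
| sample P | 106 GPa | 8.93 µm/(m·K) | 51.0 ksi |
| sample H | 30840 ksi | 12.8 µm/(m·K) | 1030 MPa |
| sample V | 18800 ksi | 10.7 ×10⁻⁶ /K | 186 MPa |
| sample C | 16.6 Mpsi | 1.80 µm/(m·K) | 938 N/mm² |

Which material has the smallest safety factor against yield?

In consistent units (E in GPa, α in ×10⁻⁶/K, σ_y in MPa):
  sample P: E = 106.0, α = 8.93, σ_y = 351.6 → σ = 228 MPa, n = 1.54
  sample H: E = 212.6, α = 12.8, σ_y = 1030 → σ = 656 MPa, n = 1.57
  sample V: E = 129.6, α = 10.7, σ_y = 186.0 → σ = 334 MPa, n = 0.556
  sample C: E = 114.5, α = 1.80, σ_y = 938.0 → σ = 49.6 MPa, n = 18.9
Smallest n: sample V with n = 0.556.

sample V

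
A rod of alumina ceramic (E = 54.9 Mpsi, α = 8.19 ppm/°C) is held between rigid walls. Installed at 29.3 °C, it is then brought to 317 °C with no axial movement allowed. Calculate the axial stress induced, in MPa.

E = 54.9 Mpsi = 378.5 GPa.
ΔT = 287.7 K. Constrained thermal stress σ = E·α·ΔT = 378.5×10³ MPa × 8.19×10⁻⁶ × 287.7 = 892 MPa (compressive).

892 MPa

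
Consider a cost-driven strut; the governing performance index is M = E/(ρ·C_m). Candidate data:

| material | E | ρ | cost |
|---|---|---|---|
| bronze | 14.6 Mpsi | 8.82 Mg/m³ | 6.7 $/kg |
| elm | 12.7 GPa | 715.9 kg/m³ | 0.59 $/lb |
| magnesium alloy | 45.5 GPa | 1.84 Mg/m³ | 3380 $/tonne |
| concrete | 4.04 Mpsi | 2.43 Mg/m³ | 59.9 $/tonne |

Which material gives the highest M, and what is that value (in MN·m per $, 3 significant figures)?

Convert each candidate to consistent units, then evaluate M:
  bronze: E = 100.7 GPa, ρ = 8820 kg/m³, cost = 6.700 $/kg
  elm: E = 12.70 GPa, ρ = 715.9 kg/m³, cost = 1.301 $/kg
  magnesium alloy: E = 45.50 GPa, ρ = 1840 kg/m³, cost = 3.380 $/kg
  concrete: E = 27.85 GPa, ρ = 2430 kg/m³, cost = 0.05990 $/kg
  concrete: M = 191 MN·m per $
  elm: M = 13.6 MN·m per $
  magnesium alloy: M = 7.32 MN·m per $
  bronze: M = 1.70 MN·m per $
Concrete ranks first.

concrete, M = 191 MN·m per $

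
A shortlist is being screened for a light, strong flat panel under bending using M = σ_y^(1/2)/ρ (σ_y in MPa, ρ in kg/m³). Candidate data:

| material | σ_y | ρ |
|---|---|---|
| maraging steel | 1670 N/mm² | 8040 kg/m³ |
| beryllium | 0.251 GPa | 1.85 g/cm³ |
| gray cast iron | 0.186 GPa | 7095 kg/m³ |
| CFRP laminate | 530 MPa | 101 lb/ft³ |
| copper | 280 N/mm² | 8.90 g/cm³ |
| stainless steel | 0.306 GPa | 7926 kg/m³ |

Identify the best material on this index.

Normalizing units and computing the index:
  maraging steel: σ_y = 1670 MPa, ρ = 8040 kg/m³
  beryllium: σ_y = 251.0 MPa, ρ = 1850 kg/m³
  gray cast iron: σ_y = 186.0 MPa, ρ = 7095 kg/m³
  CFRP laminate: σ_y = 530.0 MPa, ρ = 1618 kg/m³
  copper: σ_y = 280.0 MPa, ρ = 8900 kg/m³
  stainless steel: σ_y = 306.0 MPa, ρ = 7926 kg/m³
  CFRP laminate: M = 14.2×10⁻³
  beryllium: M = 8.56×10⁻³
  maraging steel: M = 5.08×10⁻³
  stainless steel: M = 2.21×10⁻³
  gray cast iron: M = 1.92×10⁻³
  copper: M = 1.88×10⁻³
CFRP laminate has the largest M.

CFRP laminate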